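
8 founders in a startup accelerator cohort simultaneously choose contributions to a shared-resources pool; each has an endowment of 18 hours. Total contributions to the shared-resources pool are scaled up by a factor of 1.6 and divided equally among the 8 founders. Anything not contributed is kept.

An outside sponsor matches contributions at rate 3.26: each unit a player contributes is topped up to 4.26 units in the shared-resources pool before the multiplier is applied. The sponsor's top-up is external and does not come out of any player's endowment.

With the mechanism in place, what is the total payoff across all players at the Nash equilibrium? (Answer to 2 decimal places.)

144.00 hours

Even with the mechanism, each unit contributed returns only 1.6 × 4.26 / 8 = 0.8520 per unit of net cost, so contributing nothing is still dominant.
At the Nash equilibrium no one contributes; group total payoff = 8 × 18 = 144.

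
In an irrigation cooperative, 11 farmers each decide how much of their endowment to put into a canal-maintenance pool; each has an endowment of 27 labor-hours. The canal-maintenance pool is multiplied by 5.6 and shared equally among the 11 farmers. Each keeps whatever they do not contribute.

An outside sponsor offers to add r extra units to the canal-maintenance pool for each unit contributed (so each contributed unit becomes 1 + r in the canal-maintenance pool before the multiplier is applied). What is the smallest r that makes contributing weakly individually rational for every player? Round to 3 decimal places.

0.964

With matching at rate r, one contributed unit becomes (1 + r) in the canal-maintenance pool and returns 5.6 × (1 + r) / 11 to the contributor.
Setting this equal to 1: 1 + r = 11/5.6 = 1.9643.
So the minimum matching rate is r = 1.9643 − 1 = 0.964.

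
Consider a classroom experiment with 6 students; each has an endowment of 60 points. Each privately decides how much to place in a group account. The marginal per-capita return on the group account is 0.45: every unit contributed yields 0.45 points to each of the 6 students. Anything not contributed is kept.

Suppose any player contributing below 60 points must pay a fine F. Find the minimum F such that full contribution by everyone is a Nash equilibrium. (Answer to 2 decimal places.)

33.00 points

Given the others contribute fully, the best deviation is to contribute 0 (any partial contribution still incurs the fine and gives up units whose private return 0.45 is below 1).
Deviating from 60 to 0 saves 60 points but forfeits the deviator's share of the drop in the group account: 0.45 × 60 = 27.00.
So the deviation gain is 60 − 27.00 = 33.00, and the fine must be at least 33.00 points to wipe it out.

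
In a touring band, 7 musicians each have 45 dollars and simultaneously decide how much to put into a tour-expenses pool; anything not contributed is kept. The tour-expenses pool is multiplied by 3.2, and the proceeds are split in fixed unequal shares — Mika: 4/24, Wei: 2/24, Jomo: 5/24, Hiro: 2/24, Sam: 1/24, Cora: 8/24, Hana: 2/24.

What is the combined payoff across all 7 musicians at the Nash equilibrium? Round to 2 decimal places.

414.00 dollars

Each unit j contributes comes back to j as 3.2 × (j's share), so j prefers to contribute only if that share exceeds 1/3.2 = 0.3125; otherwise keeping the unit dominates.
Cora alone (share 8/24) is above the threshold, contributing 45; the remaining 6 contribute 0. Total contributed: 45.
The tour-expenses pool pays out 3.2 × 45 = 144.00 in total (split across the unequal shares, but the aggregate is all that matters for the group sum).
The 6 free-riders keep 45 each, adding 270. Group total = 270 + 144.00 = 414.00.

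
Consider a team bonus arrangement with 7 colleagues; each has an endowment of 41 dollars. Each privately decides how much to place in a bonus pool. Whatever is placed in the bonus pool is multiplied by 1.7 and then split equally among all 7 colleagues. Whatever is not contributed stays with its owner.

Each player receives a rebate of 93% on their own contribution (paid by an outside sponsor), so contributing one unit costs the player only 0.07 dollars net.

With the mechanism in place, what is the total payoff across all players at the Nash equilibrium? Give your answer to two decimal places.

754.81 dollars

With the mechanism, a contributed unit returns (1.7/7) / 0.07 = 3.4694 per unit of net cost to the contributor — now above 1 — so contributing fully is weakly dominant for every player.
At the Nash equilibrium everyone contributes 41. Group total payoff = 7 × (41 × 0.93 + 1.7 × 41) = 754.81.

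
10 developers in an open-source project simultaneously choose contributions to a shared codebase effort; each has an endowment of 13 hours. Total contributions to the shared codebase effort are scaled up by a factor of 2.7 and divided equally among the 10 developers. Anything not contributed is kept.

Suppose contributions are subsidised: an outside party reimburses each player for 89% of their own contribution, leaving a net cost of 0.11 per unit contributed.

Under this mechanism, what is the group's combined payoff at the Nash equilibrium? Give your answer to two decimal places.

466.70 hours

With the mechanism, a contributed unit returns (2.7/10) / 0.11 = 2.4545 per unit of net cost to the contributor — now above 1 — so contributing fully is weakly dominant for every player.
So the Nash equilibrium is full contribution by all 10; the group earns 10 × (13 × 0.89 + 2.7 × 13) = 466.70.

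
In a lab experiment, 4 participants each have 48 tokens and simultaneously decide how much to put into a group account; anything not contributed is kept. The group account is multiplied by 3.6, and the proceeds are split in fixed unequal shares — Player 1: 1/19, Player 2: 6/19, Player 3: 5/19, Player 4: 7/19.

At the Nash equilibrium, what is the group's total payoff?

For player j, contributing a unit is worthwhile iff 3.6 × (j's share) ≥ 1, i.e. iff j's share is at least 0.2778.
Player 2 and Player 4 are above the threshold, contributing 48 each; the remaining 2 contribute 0. Total contributed: 96.
The group account pays out 3.6 × 96 = 345.60 in total (split across the unequal shares, but the aggregate is all that matters for the group sum).
The 2 free-riders keep 48 each, adding 96. Group total = 96 + 345.60 = 441.60.

441.60 tokens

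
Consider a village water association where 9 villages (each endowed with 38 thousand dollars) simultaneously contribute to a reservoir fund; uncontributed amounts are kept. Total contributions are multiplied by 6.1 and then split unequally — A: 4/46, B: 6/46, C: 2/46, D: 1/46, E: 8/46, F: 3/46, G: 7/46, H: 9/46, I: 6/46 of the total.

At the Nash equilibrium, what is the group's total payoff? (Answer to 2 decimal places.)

729.60 thousand dollars

Each unit j contributes comes back to j as 6.1 × (j's share), so j prefers to contribute only if that share exceeds 1/6.1 = 0.1639; otherwise keeping the unit dominates.
The shares above 0.1639 belong to E and H, contributing 38 each; the remaining 7 contribute 0. Total contributed: 76.
The reservoir fund pays out 6.1 × 76 = 463.60 in total (split across the unequal shares, but the aggregate is all that matters for the group sum).
The 7 free-riders keep 38 each, adding 266. Group total = 266 + 463.60 = 729.60.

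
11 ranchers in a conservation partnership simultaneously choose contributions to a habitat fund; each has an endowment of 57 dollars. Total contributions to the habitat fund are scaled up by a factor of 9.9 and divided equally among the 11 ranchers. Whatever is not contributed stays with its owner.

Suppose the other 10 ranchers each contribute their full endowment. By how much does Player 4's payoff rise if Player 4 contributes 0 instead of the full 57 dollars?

Switching from a contribution of 57 to 0 lets Player 4 keep an extra 57 dollars, but lowers the habitat fund by 57, which costs Player 4 their own share of that drop: 9.9/11 × 57 = 51.30.
Net gain = 57 − 51.30 = 5.70. The private return per contributed unit (0.9000) is below 1, so free-riding is indeed the best response regardless of what the others do.

5.70 dollars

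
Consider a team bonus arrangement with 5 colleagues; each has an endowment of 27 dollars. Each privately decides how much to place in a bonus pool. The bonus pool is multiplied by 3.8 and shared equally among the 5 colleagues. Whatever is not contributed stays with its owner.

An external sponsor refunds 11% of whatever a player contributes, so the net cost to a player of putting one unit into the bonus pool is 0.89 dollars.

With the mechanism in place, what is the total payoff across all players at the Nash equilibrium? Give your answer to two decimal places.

135.00 dollars

With the mechanism, a contributed unit returns (3.8/5) / 0.89 = 0.8539 per unit of net cost — still below 1 — so contributing 0 remains dominant for every player.
At the Nash equilibrium no one contributes; group total payoff = 5 × 27 = 135.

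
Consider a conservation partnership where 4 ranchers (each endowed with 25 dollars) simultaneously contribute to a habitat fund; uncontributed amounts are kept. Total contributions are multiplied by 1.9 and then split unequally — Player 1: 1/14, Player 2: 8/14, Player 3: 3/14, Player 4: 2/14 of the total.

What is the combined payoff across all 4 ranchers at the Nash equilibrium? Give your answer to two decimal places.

Each unit j contributes comes back to j as 1.9 × (j's share), so j prefers to contribute only if that share exceeds 1/1.9 = 0.5263; otherwise keeping the unit dominates.
Player 2 alone (share 8/14) is above the threshold, contributing 25; the remaining 3 contribute 0. Total contributed: 25.
The habitat fund pays out 1.9 × 25 = 47.50 in total (split across the unequal shares, but the aggregate is all that matters for the group sum).
The 3 free-riders keep 25 each, adding 75. Group total = 75 + 47.50 = 122.50.

122.50 dollars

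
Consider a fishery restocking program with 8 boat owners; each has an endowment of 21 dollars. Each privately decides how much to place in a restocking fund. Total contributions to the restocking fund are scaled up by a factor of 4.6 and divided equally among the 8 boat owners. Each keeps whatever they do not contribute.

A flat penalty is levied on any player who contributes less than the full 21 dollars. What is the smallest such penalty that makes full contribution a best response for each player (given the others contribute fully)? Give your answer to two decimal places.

8.93 dollars

Given the others contribute fully, the best deviation is to contribute 0 (any partial contribution still incurs the fine and gives up units whose private return 0.5750 is below 1).
Deviating from 21 to 0 saves 21 dollars but forfeits the deviator's share of the drop in the restocking fund: 4.6/8 × 21 = 12.07.
So the deviation gain is 21 − 12.07 = 8.93, and the fine must be at least 8.93 dollars to wipe it out.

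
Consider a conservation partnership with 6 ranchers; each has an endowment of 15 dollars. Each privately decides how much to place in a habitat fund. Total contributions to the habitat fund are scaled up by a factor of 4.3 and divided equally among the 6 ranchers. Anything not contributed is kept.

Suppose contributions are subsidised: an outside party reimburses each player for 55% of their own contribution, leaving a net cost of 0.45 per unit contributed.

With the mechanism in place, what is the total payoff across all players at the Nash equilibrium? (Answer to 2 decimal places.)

436.50 dollars

The effective private return per unit is now (4.3/6) / 0.45 = 1.5926 > 1, so every player's dominant strategy flips to full contribution.
So the Nash equilibrium is full contribution by all 6; the group earns 6 × (15 × 0.55 + 4.3 × 15) = 436.50.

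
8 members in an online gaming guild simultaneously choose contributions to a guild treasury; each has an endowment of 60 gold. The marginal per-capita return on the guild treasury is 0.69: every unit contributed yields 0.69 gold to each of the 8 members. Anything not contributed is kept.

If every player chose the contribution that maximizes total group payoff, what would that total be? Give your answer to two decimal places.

2649.60 gold

Each contributed unit returns 5.520 to the group as a whole (0.69 to each of 8 players), which exceeds 1, so the social optimum is full contribution: group total = 5.520 × 480 = 2649.60.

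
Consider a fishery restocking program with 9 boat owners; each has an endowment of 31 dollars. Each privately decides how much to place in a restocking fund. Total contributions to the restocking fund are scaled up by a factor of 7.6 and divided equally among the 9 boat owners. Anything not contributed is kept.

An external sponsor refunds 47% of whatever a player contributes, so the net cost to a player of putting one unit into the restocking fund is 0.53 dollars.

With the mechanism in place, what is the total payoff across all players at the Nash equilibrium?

With the mechanism, a contributed unit returns (7.6/9) / 0.53 = 1.5933 per unit of net cost to the contributor — now above 1 — so contributing fully is weakly dominant for every player.
At the Nash equilibrium everyone contributes 31. Group total payoff = 9 × (31 × 0.47 + 7.6 × 31) = 2251.53.

2251.53 dollars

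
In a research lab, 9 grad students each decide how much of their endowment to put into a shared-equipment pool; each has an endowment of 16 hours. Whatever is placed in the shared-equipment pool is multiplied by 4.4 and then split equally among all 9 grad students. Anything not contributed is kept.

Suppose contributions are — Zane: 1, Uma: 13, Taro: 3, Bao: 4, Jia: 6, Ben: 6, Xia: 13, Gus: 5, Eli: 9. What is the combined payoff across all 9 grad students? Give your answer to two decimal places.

348.00 hours

Total contributed: 1 + 13 + 3 + 4 + 6 + 6 + 13 + 5 + 9 = 60; total kept: 9 × 16 − 60 = 84.
The shared-equipment pool pays out 4.4 × 60 = 264.00 in aggregate.
Group total = 84 + 264.00 = 348.00.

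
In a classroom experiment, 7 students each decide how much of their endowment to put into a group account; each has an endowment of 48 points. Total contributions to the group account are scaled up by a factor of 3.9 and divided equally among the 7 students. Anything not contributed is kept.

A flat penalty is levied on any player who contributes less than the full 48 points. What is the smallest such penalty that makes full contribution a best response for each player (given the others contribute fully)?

Given the others contribute fully, the best deviation is to contribute 0 (any partial contribution still incurs the fine and gives up units whose private return 0.5571 is below 1).
Deviating from 48 to 0 saves 48 points but forfeits the deviator's share of the drop in the group account: 3.9/7 × 48 = 26.74.
So the deviation gain is 48 − 26.74 = 21.26, and the fine must be at least 21.26 points to wipe it out.

21.26 points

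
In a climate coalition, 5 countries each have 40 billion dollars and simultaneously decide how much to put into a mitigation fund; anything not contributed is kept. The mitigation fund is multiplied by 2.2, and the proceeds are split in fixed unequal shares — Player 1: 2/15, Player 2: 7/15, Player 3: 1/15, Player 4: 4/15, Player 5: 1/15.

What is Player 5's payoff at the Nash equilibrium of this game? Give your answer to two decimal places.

Each unit j contributes comes back to j as 2.2 × (j's share), so j prefers to contribute only if that share exceeds 1/2.2 = 0.4545; otherwise keeping the unit dominates.
The only share above 0.4545 is Player 2's 7/15, contributing 40; the remaining 4 contribute 0. Total contributed: 40.
Player 5 keeps 40 and receives 2.2 × 40 × 1/15 = 5.87 from the mitigation fund, for a payoff of 45.87.

45.87 billion dollars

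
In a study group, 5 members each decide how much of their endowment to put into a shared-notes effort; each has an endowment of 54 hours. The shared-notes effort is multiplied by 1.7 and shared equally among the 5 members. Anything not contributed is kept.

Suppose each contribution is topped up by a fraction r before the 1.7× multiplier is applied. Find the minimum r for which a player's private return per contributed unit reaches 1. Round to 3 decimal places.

1.941

With matching at rate r, one contributed unit becomes (1 + r) in the shared-notes effort and returns 1.7 × (1 + r) / 5 to the contributor.
Setting this equal to 1: 1 + r = 5/1.7 = 2.9412.
So the minimum matching rate is r = 2.9412 − 1 = 1.941.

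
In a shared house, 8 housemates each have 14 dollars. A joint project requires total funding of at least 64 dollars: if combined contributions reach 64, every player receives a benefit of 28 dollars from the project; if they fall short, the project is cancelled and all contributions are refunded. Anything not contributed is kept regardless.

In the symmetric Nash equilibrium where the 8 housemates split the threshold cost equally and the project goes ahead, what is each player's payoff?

Equal share of the threshold: 64/8 = 8.
At this profile no one gains by cutting their contribution: any cut drops the total below 64, the project is cancelled, contributions are refunded, and the deviator ends with 14, which is less than 14 − 8 + 28 = 34. Contributing more than 8 just wastes the excess. So contributing exactly 8 is a best response.
Each player's payoff: 14 − 8 + 28 = 34.

34 dollars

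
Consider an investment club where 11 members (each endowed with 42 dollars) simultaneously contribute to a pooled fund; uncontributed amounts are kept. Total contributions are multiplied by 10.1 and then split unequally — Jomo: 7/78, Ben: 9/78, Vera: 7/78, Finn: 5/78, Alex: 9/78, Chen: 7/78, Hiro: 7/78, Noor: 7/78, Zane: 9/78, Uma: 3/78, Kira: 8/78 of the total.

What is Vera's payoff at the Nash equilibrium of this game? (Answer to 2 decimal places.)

For player j, contributing a unit is worthwhile iff 10.1 × (j's share) ≥ 1, i.e. iff j's share is at least 0.0990.
Ben, Alex, Zane and Kira are above the threshold, contributing 42 each; the remaining 7 contribute 0. Total contributed: 168.
Vera keeps 42 and receives 10.1 × 168 × 7/78 = 152.28 from the pooled fund, for a payoff of 194.28.

194.28 dollars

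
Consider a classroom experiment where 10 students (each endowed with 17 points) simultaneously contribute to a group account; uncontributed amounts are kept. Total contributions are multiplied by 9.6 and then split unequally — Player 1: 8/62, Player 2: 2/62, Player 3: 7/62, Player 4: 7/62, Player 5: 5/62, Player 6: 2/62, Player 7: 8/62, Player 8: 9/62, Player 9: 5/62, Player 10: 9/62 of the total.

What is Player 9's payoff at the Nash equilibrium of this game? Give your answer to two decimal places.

95.97 points

A player with share s gets back 9.6·s per unit contributed, so full contribution is dominant for anyone with s > 1/9.6 = 0.1042 and zero contribution is dominant for anyone below.
Player 1, Player 3, Player 4, Player 7, Player 8 and Player 10 are above the threshold, contributing 17 each; the remaining 4 contribute 0. Total contributed: 102.
Player 9 keeps 17 and receives 9.6 × 102 × 5/62 = 78.97 from the group account, for a payoff of 95.97.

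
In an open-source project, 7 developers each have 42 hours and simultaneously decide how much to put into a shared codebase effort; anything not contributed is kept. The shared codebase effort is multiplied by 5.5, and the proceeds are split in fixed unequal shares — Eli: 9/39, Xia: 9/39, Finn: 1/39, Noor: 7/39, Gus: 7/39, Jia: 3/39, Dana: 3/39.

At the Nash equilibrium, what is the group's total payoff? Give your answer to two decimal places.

A player with share s gets back 5.5·s per unit contributed, so full contribution is dominant for anyone with s > 1/5.5 = 0.1818 and zero contribution is dominant for anyone below.
Eli and Xia clear that bar, contributing 42 each; the remaining 5 contribute 0. Total contributed: 84.
The shared codebase effort pays out 5.5 × 84 = 462.00 in total (split across the unequal shares, but the aggregate is all that matters for the group sum).
The 5 free-riders keep 42 each, adding 210. Group total = 210 + 462.00 = 672.00.

672.00 hours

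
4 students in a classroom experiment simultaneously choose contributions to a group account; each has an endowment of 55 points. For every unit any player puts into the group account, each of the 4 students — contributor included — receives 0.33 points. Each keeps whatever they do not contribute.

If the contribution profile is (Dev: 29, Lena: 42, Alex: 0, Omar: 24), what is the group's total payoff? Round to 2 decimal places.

250.40 points

Total contributed: 29 + 42 + 0 + 24 = 95; total kept: 4 × 55 − 95 = 125.
The group account pays out 0.33 × 4 × 95 = 125.40 in aggregate.
Group total = 125 + 125.40 = 250.40.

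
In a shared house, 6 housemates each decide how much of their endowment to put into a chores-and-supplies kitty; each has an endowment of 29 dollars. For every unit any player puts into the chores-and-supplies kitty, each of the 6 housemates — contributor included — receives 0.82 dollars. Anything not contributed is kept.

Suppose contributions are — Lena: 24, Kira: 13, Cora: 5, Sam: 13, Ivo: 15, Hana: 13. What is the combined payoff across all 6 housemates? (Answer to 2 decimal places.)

499.36 dollars

Total contributed: 24 + 13 + 5 + 13 + 15 + 13 = 83; total kept: 6 × 29 − 83 = 91.
The chores-and-supplies kitty pays out 0.82 × 6 × 83 = 408.36 in aggregate.
Group total = 91 + 408.36 = 499.36.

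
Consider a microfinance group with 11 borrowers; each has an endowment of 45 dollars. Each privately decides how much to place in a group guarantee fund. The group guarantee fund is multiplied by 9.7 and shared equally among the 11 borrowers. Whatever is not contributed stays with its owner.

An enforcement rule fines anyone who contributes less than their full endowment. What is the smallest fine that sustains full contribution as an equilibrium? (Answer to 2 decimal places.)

Given the others contribute fully, the best deviation is to contribute 0 (any partial contribution still incurs the fine and gives up units whose private return 0.8818 is below 1).
Deviating from 45 to 0 saves 45 dollars but forfeits the deviator's share of the drop in the group guarantee fund: 9.7/11 × 45 = 39.68.
So the deviation gain is 45 − 39.68 = 5.32, and the fine must be at least 5.32 dollars to wipe it out.

5.32 dollars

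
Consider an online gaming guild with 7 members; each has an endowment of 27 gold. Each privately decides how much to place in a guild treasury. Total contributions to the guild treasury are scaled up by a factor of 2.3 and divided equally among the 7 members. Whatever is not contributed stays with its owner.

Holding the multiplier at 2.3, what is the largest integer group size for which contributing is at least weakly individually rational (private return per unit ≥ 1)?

2

Private return per unit is 2.3/(group size), which is ≥ 1 whenever the group size is ≤ 2.3.
The largest such integer is 2.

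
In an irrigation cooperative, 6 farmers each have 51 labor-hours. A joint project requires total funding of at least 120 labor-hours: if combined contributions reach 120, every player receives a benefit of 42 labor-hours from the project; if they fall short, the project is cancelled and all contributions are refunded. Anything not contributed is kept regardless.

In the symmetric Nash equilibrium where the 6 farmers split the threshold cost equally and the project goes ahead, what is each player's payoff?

73 labor-hours

Equal share of the threshold: 120/6 = 20.
At this profile no one gains by cutting their contribution: any cut drops the total below 120, the project is cancelled, contributions are refunded, and the deviator ends with 51, which is less than 51 − 20 + 42 = 73. Contributing more than 20 just wastes the excess. So contributing exactly 20 is a best response.
Each player's payoff: 51 − 20 + 42 = 73.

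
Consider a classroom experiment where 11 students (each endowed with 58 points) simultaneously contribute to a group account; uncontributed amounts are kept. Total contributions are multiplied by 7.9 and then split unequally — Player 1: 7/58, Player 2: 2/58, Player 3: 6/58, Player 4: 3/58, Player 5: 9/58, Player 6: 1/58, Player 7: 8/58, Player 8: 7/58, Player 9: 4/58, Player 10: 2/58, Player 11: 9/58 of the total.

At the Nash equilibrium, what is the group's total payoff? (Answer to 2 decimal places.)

For player j, contributing a unit is worthwhile iff 7.9 × (j's share) ≥ 1, i.e. iff j's share is at least 0.1266.
Player 5, Player 7 and Player 11 clear that bar, contributing 58 each; the remaining 8 contribute 0. Total contributed: 174.
The group account pays out 7.9 × 174 = 1374.60 in total (split across the unequal shares, but the aggregate is all that matters for the group sum).
The 8 free-riders keep 58 each, adding 464. Group total = 464 + 1374.60 = 1838.60.

1838.60 points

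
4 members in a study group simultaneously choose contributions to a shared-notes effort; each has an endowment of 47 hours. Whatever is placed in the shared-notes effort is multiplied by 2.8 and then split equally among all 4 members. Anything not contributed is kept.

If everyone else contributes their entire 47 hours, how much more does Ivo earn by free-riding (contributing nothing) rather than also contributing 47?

Switching from a contribution of 47 to 0 lets Ivo keep an extra 47 hours, but lowers the shared-notes effort by 47, which costs Ivo their own share of that drop: 2.8/4 × 47 = 32.90.
Net gain = 47 − 32.90 = 14.10. The private return per contributed unit (0.7000) is below 1, so free-riding is indeed the best response regardless of what the others do.

14.10 hours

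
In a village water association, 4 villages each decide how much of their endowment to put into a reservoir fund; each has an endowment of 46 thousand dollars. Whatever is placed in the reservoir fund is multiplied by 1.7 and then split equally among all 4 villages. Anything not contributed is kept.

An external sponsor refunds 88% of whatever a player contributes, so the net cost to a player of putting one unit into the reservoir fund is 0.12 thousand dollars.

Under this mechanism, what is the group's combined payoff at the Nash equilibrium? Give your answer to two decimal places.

Under the mechanism each unit contributed yields (1.7/4) / 0.12 = 3.5417 back to its contributor per unit of net cost, which exceeds 1, making full contribution the dominant choice for everyone.
At the Nash equilibrium everyone contributes 46. Group total payoff = 4 × (46 × 0.88 + 1.7 × 46) = 474.72.

474.72 thousand dollars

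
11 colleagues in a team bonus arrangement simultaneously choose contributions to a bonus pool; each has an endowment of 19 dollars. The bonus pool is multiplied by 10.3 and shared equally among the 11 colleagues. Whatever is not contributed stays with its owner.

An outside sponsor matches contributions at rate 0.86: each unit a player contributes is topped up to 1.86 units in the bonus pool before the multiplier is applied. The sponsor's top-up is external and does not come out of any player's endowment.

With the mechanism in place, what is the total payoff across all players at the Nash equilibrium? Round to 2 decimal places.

4004.02 dollars

The effective private return per unit is now 10.3 × 1.86 / 11 = 1.7416 > 1, so every player's dominant strategy flips to full contribution.
At the Nash equilibrium everyone contributes 19. Group total payoff = 10.3 × 1.86 × 209 = 4004.02.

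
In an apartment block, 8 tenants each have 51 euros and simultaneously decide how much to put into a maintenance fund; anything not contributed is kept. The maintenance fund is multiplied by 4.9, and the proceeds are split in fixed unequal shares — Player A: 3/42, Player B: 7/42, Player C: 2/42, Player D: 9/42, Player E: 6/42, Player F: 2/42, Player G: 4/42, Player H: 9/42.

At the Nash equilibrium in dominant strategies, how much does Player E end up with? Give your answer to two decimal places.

122.40 euros

A player with share s gets back 4.9·s per unit contributed, so full contribution is dominant for anyone with s > 1/4.9 = 0.2041 and zero contribution is dominant for anyone below.
Player D and Player H clear that bar, contributing 51 each; the remaining 6 contribute 0. Total contributed: 102.
Player E keeps 51 and receives 4.9 × 102 × 6/42 = 71.40 from the maintenance fund, for a payoff of 122.40.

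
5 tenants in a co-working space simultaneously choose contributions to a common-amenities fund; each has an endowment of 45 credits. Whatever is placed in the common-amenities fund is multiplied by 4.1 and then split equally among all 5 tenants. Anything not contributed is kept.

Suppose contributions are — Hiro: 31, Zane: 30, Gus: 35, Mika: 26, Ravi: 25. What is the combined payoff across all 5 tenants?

680.70 credits

Total contributed: 31 + 30 + 35 + 26 + 25 = 147; total kept: 5 × 45 − 147 = 78.
The common-amenities fund pays out 4.1 × 147 = 602.70 in aggregate.
Group total = 78 + 602.70 = 680.70.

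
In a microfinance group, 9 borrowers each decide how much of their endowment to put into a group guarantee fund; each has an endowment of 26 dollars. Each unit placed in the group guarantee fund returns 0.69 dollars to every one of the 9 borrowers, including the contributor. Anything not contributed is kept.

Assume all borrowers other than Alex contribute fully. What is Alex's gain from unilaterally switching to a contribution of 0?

Switching from a contribution of 26 to 0 lets Alex keep an extra 26 dollars, but lowers the group guarantee fund by 26, which costs Alex their own share of that drop: 0.69 × 26 = 17.94.
Net gain = 26 − 17.94 = 8.06. The private return per contributed unit (0.69) is below 1, so free-riding is indeed the best response regardless of what the others do.

8.06 dollars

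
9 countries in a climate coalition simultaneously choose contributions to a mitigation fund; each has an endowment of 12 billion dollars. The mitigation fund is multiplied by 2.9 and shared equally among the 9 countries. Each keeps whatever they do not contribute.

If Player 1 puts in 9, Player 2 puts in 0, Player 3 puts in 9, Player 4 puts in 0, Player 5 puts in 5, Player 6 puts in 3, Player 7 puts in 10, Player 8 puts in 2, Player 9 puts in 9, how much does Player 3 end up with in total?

18.14 billion dollars

Total contributed: 9 + 0 + 9 + 0 + 5 + 3 + 10 + 2 + 9 = 47.
Each receives 2.9 × 47 / 9 = 15.14 from the mitigation fund.
Player 3 keeps 12 − 9 = 3, so Player 3's payoff is 3 + 15.14 = 18.14.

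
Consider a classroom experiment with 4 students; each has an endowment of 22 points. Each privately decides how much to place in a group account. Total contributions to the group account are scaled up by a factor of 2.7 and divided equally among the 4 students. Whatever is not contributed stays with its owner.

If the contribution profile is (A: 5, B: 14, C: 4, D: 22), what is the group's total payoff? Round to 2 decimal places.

Total contributed: 5 + 14 + 4 + 22 = 45; total kept: 4 × 22 − 45 = 43.
The group account pays out 2.7 × 45 = 121.50 in aggregate.
Group total = 43 + 121.50 = 164.50.

164.50 points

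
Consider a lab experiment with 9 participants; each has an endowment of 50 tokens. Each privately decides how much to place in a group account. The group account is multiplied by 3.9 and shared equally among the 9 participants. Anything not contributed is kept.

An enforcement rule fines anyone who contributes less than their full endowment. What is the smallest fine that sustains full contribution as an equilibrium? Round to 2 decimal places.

28.33 tokens

Given the others contribute fully, the best deviation is to contribute 0 (any partial contribution still incurs the fine and gives up units whose private return 0.4333 is below 1).
Deviating from 50 to 0 saves 50 tokens but forfeits the deviator's share of the drop in the group account: 3.9/9 × 50 = 21.67.
So the deviation gain is 50 − 21.67 = 28.33, and the fine must be at least 28.33 tokens to wipe it out.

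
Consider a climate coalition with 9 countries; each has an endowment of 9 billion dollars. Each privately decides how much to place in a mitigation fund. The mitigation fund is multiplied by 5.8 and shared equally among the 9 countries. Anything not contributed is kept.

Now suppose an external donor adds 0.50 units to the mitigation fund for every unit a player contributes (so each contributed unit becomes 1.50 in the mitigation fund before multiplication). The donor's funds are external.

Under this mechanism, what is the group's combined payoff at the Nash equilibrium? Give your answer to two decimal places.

Even with the mechanism, each unit contributed returns only 5.8 × 1.50 / 9 = 0.9667 per unit of net cost, so contributing nothing is still dominant.
Everyone keeps their endowment and the group total is 9 × 9 = 81.

81.00 billion dollars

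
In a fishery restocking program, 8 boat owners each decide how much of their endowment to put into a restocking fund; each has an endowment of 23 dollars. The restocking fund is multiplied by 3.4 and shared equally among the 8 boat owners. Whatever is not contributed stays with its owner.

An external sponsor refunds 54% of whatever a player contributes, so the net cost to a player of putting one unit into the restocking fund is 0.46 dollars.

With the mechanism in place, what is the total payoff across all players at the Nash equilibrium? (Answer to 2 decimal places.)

184.00 dollars

With the mechanism, a contributed unit returns (3.4/8) / 0.46 = 0.9239 per unit of net cost — still below 1 — so contributing 0 remains dominant for every player.
Everyone keeps their endowment and the group total is 8 × 23 = 184.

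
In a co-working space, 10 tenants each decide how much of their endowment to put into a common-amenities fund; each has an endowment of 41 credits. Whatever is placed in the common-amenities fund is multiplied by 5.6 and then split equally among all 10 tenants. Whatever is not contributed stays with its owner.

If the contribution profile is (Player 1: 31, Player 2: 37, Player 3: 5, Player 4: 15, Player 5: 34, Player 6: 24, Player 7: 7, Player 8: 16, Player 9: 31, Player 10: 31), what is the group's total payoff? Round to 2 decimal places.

Total contributed: 31 + 37 + 5 + 15 + 34 + 24 + 7 + 16 + 31 + 31 = 231; total kept: 10 × 41 − 231 = 179.
The common-amenities fund pays out 5.6 × 231 = 1293.60 in aggregate.
Group total = 179 + 1293.60 = 1472.60.

1472.60 credits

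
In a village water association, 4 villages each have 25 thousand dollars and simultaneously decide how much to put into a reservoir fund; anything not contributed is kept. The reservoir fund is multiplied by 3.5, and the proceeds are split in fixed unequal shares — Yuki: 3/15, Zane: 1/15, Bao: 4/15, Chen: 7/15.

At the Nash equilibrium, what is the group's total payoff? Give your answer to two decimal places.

162.50 thousand dollars

Each unit j contributes comes back to j as 3.5 × (j's share), so j prefers to contribute only if that share exceeds 1/3.5 = 0.2857; otherwise keeping the unit dominates.
Chen alone (share 7/15) is above the threshold, contributing 25; the remaining 3 contribute 0. Total contributed: 25.
The reservoir fund pays out 3.5 × 25 = 87.50 in total (split across the unequal shares, but the aggregate is all that matters for the group sum).
The 3 free-riders keep 25 each, adding 75. Group total = 75 + 87.50 = 162.50.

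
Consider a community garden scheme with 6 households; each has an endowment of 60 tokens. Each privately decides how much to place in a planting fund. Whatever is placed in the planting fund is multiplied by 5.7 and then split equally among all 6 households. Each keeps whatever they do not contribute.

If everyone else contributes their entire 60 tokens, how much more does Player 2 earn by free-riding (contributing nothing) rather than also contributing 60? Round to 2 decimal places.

Switching from a contribution of 60 to 0 lets Player 2 keep an extra 60 tokens, but lowers the planting fund by 60, which costs Player 2 their own share of that drop: 5.7/6 × 60 = 57.00.
Net gain = 60 − 57.00 = 3.00. The private return per contributed unit (0.9500) is below 1, so free-riding is indeed the best response regardless of what the others do.

3.00 tokens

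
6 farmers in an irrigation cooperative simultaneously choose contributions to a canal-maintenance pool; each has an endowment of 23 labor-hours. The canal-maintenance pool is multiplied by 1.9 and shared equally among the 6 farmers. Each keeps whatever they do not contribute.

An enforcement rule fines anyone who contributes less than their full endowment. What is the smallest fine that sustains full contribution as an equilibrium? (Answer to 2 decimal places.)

15.72 labor-hours

Given the others contribute fully, the best deviation is to contribute 0 (any partial contribution still incurs the fine and gives up units whose private return 0.3167 is below 1).
Deviating from 23 to 0 saves 23 labor-hours but forfeits the deviator's share of the drop in the canal-maintenance pool: 1.9/6 × 23 = 7.28.
So the deviation gain is 23 − 7.28 = 15.72, and the fine must be at least 15.72 labor-hours to wipe it out.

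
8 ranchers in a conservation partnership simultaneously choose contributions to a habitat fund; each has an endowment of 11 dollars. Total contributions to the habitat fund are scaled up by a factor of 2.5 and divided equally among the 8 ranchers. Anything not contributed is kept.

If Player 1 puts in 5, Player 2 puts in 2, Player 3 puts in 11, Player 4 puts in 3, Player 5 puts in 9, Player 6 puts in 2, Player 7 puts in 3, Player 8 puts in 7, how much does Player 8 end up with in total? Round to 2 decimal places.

17.13 dollars

Total contributed: 5 + 2 + 11 + 3 + 9 + 2 + 3 + 7 = 42.
Each receives 2.5 × 42 / 8 = 13.13 from the habitat fund.
Player 8 keeps 11 − 7 = 4, so Player 8's payoff is 4 + 13.13 = 17.13.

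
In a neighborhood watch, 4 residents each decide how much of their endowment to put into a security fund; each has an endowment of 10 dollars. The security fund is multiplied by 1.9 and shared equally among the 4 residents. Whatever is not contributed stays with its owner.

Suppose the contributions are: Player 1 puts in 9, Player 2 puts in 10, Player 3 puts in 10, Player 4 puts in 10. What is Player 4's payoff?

Total contributed: 9 + 10 + 10 + 10 = 39.
Each receives 1.9 × 39 / 4 = 18.53 from the security fund.
Player 4 keeps 10 − 10 = 0, so Player 4's payoff is 0 + 18.53 = 18.53.

18.53 dollars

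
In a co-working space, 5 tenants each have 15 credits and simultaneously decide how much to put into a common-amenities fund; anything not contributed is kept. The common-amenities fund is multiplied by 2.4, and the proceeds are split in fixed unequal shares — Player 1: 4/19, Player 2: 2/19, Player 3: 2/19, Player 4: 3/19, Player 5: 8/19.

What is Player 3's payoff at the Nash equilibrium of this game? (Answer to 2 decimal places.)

A player with share s gets back 2.4·s per unit contributed, so full contribution is dominant for anyone with s > 1/2.4 = 0.4167 and zero contribution is dominant for anyone below.
Only Player 5 (8/19) clears that bar, contributing 15; the remaining 4 contribute 0. Total contributed: 15.
Player 3 keeps 15 and receives 2.4 × 15 × 2/19 = 3.79 from the common-amenities fund, for a payoff of 18.79.

18.79 credits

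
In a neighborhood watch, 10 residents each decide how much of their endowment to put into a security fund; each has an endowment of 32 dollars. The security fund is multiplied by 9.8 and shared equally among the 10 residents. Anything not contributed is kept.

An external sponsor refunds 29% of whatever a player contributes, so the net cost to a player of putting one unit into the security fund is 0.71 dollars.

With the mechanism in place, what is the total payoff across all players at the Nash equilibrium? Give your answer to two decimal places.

3228.80 dollars

The effective private return per unit is now (9.8/10) / 0.71 = 1.3803 > 1, so every player's dominant strategy flips to full contribution.
At the Nash equilibrium everyone contributes 32. Group total payoff = 10 × (32 × 0.29 + 9.8 × 32) = 3228.80.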